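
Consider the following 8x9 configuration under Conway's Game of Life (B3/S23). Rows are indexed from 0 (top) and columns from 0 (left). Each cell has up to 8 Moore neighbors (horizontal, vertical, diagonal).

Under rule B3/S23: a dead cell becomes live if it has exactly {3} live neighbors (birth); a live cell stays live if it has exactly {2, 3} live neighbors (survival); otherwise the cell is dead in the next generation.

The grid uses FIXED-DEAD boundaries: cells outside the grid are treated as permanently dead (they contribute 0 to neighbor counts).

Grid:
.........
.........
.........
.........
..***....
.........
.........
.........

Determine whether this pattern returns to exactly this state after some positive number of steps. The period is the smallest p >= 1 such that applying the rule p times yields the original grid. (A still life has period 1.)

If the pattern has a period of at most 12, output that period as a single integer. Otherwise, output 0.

Answer: 2

Derivation:
Simulating and comparing each generation to the original:
Gen 0 (original, given above): 3 live cells
Gen 1: 3 live cells, differs from original
Gen 2: 3 live cells, MATCHES original -> period = 2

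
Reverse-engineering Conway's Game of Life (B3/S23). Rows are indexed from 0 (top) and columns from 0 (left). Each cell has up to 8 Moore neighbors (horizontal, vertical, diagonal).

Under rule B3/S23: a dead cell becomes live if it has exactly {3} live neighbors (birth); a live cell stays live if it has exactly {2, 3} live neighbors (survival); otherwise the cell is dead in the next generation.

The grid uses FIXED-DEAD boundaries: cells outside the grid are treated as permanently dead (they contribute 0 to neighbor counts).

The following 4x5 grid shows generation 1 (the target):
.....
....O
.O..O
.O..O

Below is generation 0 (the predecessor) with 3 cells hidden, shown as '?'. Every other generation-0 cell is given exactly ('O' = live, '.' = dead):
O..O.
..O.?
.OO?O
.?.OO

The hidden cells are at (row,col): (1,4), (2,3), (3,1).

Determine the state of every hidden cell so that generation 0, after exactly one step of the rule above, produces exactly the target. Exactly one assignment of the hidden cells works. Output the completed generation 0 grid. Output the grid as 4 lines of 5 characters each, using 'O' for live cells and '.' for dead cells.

Answer: O..O.
..O..
.OOOO
.O.OO

Derivation:
Hidden generation-0 cells (in order): (1,4), (2,3), (3,1).
A hidden cell only influences target cells in its own 3x3 neighborhood. Try each of the 2^3 = 8 assignments, step the completed generation 0 forward once under B3/S23, and compare with the target:
  (1,4)=. (2,3)=. (3,1)=. -> step gives (1,2)='O' but target has '.' -> reject
  (1,4)=. (2,3)=. (3,1)=O -> step gives (1,2)='O' but target has '.' -> reject
  (1,4)=. (2,3)=O (3,1)=. -> step gives (3,1)='.' but target has 'O' -> reject
  (1,4)=. (2,3)=O (3,1)=O -> step reproduces the target at every cell -> ACCEPT
  (1,4)=O (2,3)=. (3,1)=. -> step gives (0,3)='O' but target has '.' -> reject
  (1,4)=O (2,3)=. (3,1)=O -> step gives (0,3)='O' but target has '.' -> reject
  (1,4)=O (2,3)=O (3,1)=. -> step gives (0,3)='O' but target has '.' -> reject
  (1,4)=O (2,3)=O (3,1)=O -> step gives (0,3)='O' but target has '.' -> reject
Unique solution: (1,4)=dead, (2,3)=live, (3,1)=live.
Check: live-neighbor counts of every cell in the completed generation 0:
02211
24453
23553
22543
Applying B3/S23 to generation 0 with these counts gives:
.....
....O
.O..O
.O..O
which matches the target exactly.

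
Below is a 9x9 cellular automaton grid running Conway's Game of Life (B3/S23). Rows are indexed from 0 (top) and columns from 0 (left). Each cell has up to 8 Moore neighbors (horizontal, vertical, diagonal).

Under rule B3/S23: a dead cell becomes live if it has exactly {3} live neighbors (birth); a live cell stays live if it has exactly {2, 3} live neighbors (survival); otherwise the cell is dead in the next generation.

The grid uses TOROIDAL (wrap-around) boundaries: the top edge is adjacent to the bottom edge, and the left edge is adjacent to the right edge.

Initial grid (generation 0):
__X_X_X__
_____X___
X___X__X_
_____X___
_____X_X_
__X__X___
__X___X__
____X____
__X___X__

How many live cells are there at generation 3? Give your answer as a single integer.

Simulating step by step:
Generation 0 (given above): 17 live cells
Generation 1: 19 live cells
___X__X__
___XXXX__
____XXX__
____XX__X
____XX___
_____X___
___X_X___
___X_X___
_________
Generation 2: 12 live cells
___X__X__
___X___X_
_______X_
___X_____
______X__
_____XX__
_____XX__
_________
____X____
Generation 3: 10 live cells
___XX____
______XX_
_________
_________
_____XX__
_______X_
_____XX__
_____X___
_________
Population at generation 3: 10

Answer: 10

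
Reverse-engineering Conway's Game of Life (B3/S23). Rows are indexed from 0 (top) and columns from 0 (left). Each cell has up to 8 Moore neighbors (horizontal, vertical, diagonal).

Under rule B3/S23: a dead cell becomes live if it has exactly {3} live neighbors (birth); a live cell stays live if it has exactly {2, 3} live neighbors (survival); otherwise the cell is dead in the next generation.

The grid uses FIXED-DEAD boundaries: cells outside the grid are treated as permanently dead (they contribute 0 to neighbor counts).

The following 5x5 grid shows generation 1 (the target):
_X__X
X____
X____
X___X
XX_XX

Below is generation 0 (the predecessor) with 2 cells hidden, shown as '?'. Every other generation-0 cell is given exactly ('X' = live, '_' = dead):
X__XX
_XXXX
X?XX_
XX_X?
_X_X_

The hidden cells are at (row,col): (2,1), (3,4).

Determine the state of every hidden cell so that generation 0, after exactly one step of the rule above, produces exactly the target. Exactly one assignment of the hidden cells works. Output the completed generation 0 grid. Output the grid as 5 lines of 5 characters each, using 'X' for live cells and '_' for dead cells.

Hidden generation-0 cells (in order): (2,1), (3,4).
A hidden cell only influences target cells in its own 3x3 neighborhood. Try each of the 2^2 = 4 assignments, step the completed generation 0 forward once under B3/S23, and compare with the target:
  (2,1)=_ (3,4)=_ -> step gives (3,3)='X' but target has '_' -> reject
  (2,1)=_ (3,4)=X -> step reproduces the target at every cell -> ACCEPT
  (2,1)=X (3,4)=_ -> step gives (1,0)='_' but target has 'X' -> reject
  (2,1)=X (3,4)=X -> step gives (1,0)='_' but target has 'X' -> reject
Unique solution: (2,1)=dead, (3,4)=live.
Check: live-neighbor counts of every cell in the completed generation 0:
13443
34564
36665
34643
32423
Applying B3/S23 to generation 0 with these counts gives:
_X__X
X____
X____
X___X
XX_XX
which matches the target exactly.

Answer: X__XX
_XXXX
X_XX_
XX_XX
_X_X_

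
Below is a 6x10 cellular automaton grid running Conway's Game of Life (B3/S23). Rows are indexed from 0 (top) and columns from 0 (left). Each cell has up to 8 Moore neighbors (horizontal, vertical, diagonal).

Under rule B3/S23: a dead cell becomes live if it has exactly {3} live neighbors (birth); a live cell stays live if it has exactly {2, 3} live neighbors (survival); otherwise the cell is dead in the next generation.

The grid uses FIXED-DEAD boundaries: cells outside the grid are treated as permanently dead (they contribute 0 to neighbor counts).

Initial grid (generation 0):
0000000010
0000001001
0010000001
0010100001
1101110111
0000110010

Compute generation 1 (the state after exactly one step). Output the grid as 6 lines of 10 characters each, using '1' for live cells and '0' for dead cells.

Simulating step by step:
Generation 0 (given above): 19 live cells
Generation 1: 20 live cells
(generation 1 grid is the final answer)

Answer: 0000000000
0000000011
0001000011
0010110001
0110001101
0001011111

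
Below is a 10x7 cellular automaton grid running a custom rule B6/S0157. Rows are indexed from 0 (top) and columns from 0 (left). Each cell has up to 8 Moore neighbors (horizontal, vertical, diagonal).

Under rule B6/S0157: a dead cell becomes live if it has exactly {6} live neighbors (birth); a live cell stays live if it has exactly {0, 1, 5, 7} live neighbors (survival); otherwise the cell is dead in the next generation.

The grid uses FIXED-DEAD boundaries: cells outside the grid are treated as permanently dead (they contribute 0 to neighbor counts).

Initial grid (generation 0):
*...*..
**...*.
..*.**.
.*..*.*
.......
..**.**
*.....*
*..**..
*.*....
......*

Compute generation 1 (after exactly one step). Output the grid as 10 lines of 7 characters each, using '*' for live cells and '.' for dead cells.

Answer: ....*..
.......
.......
.*....*
.......
..**...
*......
....*..
*.*....
......*

Derivation:
Simulating step by step:
Generation 0 (given above): 23 live cells
Generation 1: 10 live cells
(generation 1 grid is the final answer)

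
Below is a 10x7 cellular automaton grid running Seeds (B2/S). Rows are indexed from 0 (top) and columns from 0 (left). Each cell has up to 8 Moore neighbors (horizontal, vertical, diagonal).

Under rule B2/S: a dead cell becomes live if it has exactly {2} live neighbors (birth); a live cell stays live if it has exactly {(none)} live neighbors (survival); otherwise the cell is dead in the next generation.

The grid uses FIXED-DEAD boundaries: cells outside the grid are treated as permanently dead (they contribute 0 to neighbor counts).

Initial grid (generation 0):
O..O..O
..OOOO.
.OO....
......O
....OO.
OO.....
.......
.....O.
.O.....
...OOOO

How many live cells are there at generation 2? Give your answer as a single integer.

Answer: 14

Derivation:
Simulating step by step:
Generation 0 (given above): 20 live cells
Generation 1: 18 live cells
.O.....
O.....O
......O
.OOOO..
OO....O
....OO.
OO.....
.......
..OO...
..O....
Generation 2: 14 live cells
O......
.O...O.
O...O..
......O
.......
..O...O
....OO.
O..O...
.O.....
.O.....
Population at generation 2: 14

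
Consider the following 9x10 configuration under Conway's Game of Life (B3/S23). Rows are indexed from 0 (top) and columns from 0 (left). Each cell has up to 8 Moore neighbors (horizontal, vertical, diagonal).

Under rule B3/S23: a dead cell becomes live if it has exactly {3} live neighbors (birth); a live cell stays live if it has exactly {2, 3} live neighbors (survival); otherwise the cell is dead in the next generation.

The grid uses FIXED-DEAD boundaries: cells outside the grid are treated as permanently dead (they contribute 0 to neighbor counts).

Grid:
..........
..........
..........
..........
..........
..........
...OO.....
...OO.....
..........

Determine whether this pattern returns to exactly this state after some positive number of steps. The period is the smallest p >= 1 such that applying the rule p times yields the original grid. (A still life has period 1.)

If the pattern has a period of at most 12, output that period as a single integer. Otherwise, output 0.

Simulating and comparing each generation to the original:
Gen 0 (original, given above): 4 live cells
Gen 1: 4 live cells, MATCHES original -> period = 1

Answer: 1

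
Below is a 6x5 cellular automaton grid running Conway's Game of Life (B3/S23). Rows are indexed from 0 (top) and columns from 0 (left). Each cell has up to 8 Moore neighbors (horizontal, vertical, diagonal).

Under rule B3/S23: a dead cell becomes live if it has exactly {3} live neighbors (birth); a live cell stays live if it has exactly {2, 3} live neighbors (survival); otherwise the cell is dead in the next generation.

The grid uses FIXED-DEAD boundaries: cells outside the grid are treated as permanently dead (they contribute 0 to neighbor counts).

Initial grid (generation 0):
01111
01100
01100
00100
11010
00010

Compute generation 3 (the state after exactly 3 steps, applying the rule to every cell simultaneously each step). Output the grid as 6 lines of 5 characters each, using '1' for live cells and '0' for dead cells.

Answer: 00000
00000
00010
00111
00011
00100

Derivation:
Simulating step by step:
Generation 0 (given above): 13 live cells
Generation 1: 9 live cells
01010
10000
00010
10010
01010
00100
Generation 2: 6 live cells
00000
00100
00000
00011
01010
00100
Generation 3: 7 live cells
(generation 3 grid is the final answer)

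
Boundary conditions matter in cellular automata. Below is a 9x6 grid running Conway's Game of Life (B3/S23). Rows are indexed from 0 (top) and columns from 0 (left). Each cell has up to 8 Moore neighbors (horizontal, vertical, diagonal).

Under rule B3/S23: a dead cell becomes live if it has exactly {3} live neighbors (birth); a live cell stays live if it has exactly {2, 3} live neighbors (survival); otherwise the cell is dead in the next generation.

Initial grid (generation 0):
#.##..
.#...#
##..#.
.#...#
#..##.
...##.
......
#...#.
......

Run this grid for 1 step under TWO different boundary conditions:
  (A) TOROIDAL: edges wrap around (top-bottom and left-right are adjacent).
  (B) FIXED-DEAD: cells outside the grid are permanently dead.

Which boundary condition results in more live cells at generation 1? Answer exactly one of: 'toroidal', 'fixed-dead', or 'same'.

Under TOROIDAL boundary, generation 1:
###...
...###
.##.#.
.###..
#.##..
...###
...###
......
.#.#.#
Population = 24

Under FIXED-DEAD boundary, generation 1:
.##...
...##.
###.##
.###.#
..##.#
...##.
...##.
......
......
Population = 20

Comparison: toroidal=24, fixed-dead=20 -> toroidal

Answer: toroidal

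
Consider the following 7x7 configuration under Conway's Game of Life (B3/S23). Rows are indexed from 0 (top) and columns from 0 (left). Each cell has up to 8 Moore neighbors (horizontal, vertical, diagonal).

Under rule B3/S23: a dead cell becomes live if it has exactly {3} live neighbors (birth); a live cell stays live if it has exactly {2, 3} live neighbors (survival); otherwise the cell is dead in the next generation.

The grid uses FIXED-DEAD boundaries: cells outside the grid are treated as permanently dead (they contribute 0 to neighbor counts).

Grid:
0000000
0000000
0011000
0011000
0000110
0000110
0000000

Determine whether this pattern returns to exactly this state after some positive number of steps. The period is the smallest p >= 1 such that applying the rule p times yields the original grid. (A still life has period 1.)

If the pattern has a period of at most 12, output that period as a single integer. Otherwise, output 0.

Simulating and comparing each generation to the original:
Gen 0 (original, given above): 8 live cells
Gen 1: 6 live cells, differs from original
Gen 2: 8 live cells, MATCHES original -> period = 2

Answer: 2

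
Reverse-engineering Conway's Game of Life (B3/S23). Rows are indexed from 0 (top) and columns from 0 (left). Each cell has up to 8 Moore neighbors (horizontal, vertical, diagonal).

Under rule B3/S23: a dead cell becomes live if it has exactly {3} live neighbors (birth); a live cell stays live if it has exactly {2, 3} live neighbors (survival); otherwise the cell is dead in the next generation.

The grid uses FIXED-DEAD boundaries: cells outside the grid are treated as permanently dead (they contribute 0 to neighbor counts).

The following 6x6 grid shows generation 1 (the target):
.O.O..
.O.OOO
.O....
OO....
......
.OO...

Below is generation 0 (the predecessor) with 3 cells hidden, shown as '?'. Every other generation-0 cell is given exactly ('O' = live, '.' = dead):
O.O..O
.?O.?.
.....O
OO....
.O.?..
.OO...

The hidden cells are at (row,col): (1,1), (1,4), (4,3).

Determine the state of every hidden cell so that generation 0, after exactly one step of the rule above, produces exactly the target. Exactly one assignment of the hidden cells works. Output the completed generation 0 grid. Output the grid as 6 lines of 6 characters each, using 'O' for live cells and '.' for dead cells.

Hidden generation-0 cells (in order): (1,1), (1,4), (4,3).
A hidden cell only influences target cells in its own 3x3 neighborhood. Try each of the 2^3 = 8 assignments, step the completed generation 0 forward once under B3/S23, and compare with the target:
  (1,1)=. (1,4)=. (4,3)=. -> step gives (0,3)='.' but target has 'O' -> reject
  (1,1)=. (1,4)=. (4,3)=O -> step gives (0,3)='.' but target has 'O' -> reject
  (1,1)=. (1,4)=O (4,3)=. -> step reproduces the target at every cell -> ACCEPT
  (1,1)=. (1,4)=O (4,3)=O -> step gives (3,2)='O' but target has '.' -> reject
  (1,1)=O (1,4)=. (4,3)=. -> step gives (0,1)='.' but target has 'O' -> reject
  (1,1)=O (1,4)=. (4,3)=O -> step gives (0,1)='.' but target has 'O' -> reject
  (1,1)=O (1,4)=O (4,3)=. -> step gives (0,1)='.' but target has 'O' -> reject
  (1,1)=O (1,4)=O (4,3)=O -> step gives (0,1)='.' but target has 'O' -> reject
Unique solution: (1,1)=dead, (1,4)=live, (4,3)=dead.
Check: live-neighbor counts of every cell in the completed generation 0:
031321
131323
232221
222011
444100
222100
Applying B3/S23 to generation 0 with these counts gives:
.O.O..
.O.OOO
.O....
OO....
......
.OO...
which matches the target exactly.

Answer: O.O..O
..O.O.
.....O
OO....
.O....
.OO...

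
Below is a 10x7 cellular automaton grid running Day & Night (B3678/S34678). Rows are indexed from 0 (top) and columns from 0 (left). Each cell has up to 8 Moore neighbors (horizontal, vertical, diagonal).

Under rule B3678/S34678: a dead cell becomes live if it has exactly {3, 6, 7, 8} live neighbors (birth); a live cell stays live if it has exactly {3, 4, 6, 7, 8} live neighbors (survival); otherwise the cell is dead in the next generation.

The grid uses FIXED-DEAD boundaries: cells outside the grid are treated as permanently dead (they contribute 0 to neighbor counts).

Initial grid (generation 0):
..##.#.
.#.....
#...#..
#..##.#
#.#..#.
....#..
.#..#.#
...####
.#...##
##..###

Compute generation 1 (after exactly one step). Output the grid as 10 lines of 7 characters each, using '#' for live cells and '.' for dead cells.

Answer: .......
..###..
.#.#.#.
...##..
.#...#.
.#.#...
....##.
..#.###
#.####.
.....##

Derivation:
Simulating step by step:
Generation 0 (given above): 29 live cells
Generation 1: 25 live cells
(generation 1 grid is the final answer)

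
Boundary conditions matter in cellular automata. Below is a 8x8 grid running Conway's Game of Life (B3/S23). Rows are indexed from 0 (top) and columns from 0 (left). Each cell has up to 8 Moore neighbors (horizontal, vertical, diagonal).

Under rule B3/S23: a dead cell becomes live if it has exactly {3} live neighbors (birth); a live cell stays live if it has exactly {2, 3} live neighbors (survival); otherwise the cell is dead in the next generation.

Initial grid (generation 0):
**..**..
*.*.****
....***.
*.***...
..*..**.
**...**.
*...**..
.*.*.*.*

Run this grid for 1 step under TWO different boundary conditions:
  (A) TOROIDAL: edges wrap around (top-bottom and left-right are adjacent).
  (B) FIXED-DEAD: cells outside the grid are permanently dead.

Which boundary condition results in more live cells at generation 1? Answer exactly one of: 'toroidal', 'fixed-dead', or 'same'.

Under TOROIDAL boundary, generation 1:
........
*.......
*.*.....
.**....*
*.*...*.
**......
..*.....
.***...*
Population = 16

Under FIXED-DEAD boundary, generation 1:
**.**...
*......*
..*....*
.**.....
*.*...*.
**......
*.*.....
.....**.
Population = 19

Comparison: toroidal=16, fixed-dead=19 -> fixed-dead

Answer: fixed-dead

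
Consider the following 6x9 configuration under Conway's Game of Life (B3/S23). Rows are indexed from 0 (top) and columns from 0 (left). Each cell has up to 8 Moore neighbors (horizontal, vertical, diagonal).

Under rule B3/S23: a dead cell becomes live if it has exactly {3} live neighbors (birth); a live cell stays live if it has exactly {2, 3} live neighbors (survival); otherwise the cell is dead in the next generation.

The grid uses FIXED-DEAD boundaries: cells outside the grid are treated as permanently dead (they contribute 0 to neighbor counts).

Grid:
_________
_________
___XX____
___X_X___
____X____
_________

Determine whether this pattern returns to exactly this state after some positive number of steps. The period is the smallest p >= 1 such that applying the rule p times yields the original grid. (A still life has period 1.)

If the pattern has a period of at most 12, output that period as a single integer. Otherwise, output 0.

Answer: 1

Derivation:
Simulating and comparing each generation to the original:
Gen 0 (original, given above): 5 live cells
Gen 1: 5 live cells, MATCHES original -> period = 1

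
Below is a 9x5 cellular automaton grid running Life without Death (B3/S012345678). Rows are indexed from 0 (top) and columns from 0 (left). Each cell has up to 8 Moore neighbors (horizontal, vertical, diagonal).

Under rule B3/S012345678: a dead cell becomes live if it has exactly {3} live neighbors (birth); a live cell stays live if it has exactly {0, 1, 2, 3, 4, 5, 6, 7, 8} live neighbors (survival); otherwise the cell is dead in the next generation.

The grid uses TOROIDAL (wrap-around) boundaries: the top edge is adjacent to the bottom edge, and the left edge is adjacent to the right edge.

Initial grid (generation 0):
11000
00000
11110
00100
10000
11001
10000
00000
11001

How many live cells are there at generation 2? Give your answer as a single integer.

Answer: 34

Derivation:
Simulating step by step:
Generation 0 (given above): 15 live cells
Generation 1: 25 live cells
11001
00001
11110
10111
10001
11001
11001
01001
11001
Generation 2: 34 live cells
11011
00001
11110
10111
10101
11011
11111
01111
11111
Population at generation 2: 34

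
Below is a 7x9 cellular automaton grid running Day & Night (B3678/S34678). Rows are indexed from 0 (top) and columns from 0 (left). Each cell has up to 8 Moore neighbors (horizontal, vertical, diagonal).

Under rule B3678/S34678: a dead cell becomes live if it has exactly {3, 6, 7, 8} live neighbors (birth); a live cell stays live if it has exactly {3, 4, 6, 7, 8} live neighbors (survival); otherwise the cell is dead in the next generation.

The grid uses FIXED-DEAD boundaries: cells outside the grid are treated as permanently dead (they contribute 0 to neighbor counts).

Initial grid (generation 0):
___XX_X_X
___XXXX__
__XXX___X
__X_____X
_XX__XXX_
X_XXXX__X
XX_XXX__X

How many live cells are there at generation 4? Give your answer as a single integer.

Simulating step by step:
Generation 0 (given above): 31 live cells
Generation 1: 24 live cells
___XX__X_
___XX____
__X_X__X_
__X_XXX__
_XX__XXXX
XX__X____
_X_X_X___
Generation 2: 24 live cells
___XX____
__X_XX___
___XX_X__
__X_X___X
XXX___XX_
XX_XX__X_
X_X_X____
Generation 3: 20 live cells
___XXX___
___X_X___
__X_X____
__X___X__
X_X_XX_XX
XX_X_XX__
_________
Generation 4: 17 live cells
____X____
__XXXX___
_____X___
____X__X_
__X_XX_X_
_XX__XXX_
_________
Population at generation 4: 17

Answer: 17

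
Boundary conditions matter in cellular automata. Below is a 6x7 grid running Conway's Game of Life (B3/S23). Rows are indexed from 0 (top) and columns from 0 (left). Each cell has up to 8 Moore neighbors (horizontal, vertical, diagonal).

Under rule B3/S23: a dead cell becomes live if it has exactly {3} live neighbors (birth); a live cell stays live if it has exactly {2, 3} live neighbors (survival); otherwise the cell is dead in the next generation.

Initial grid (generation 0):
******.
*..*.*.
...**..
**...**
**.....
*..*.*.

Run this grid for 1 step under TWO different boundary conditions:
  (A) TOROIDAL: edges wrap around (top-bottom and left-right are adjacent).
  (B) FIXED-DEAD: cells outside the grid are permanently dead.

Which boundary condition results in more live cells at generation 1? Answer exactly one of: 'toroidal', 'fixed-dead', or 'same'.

Under TOROIDAL boundary, generation 1:
*....*.
*....*.
.***...
.**.***
..*.**.
...*.*.
Population = 17

Under FIXED-DEAD boundary, generation 1:
****.*.
*....*.
****..*
***.**.
..*.***
**.....
Population = 23

Comparison: toroidal=17, fixed-dead=23 -> fixed-dead

Answer: fixed-dead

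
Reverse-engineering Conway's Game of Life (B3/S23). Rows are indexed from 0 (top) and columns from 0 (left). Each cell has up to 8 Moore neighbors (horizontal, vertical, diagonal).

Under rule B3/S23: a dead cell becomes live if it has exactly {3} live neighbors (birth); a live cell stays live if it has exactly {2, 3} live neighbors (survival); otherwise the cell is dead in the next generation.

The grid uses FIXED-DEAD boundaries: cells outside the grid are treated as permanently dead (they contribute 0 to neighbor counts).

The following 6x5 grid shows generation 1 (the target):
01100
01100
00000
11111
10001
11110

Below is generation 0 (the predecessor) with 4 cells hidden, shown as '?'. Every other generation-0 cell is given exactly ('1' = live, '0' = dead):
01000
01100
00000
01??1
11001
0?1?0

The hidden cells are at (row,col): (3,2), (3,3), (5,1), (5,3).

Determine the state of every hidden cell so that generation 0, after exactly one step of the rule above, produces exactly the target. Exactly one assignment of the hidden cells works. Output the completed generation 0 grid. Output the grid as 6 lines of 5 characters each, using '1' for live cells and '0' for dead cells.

Hidden generation-0 cells (in order): (3,2), (3,3), (5,1), (5,3).
A hidden cell only influences target cells in its own 3x3 neighborhood. Try each of the 2^4 = 16 assignments, step the completed generation 0 forward once under B3/S23, and compare with the target:
  (3,2)=0 (3,3)=0 (5,1)=0 (5,3)=0 -> step gives (2,1)='1' but target has '0' -> reject
  (3,2)=0 (3,3)=0 (5,1)=0 (5,3)=1 -> step gives (2,1)='1' but target has '0' -> reject
  (3,2)=0 (3,3)=0 (5,1)=1 (5,3)=0 -> step gives (2,1)='1' but target has '0' -> reject
  (3,2)=0 (3,3)=0 (5,1)=1 (5,3)=1 -> step gives (2,1)='1' but target has '0' -> reject
  (3,2)=0 (3,3)=1 (5,1)=0 (5,3)=0 -> step gives (2,1)='1' but target has '0' -> reject
  (3,2)=0 (3,3)=1 (5,1)=0 (5,3)=1 -> step gives (2,1)='1' but target has '0' -> reject
  (3,2)=0 (3,3)=1 (5,1)=1 (5,3)=0 -> step gives (2,1)='1' but target has '0' -> reject
  (3,2)=0 (3,3)=1 (5,1)=1 (5,3)=1 -> step gives (2,1)='1' but target has '0' -> reject
  (3,2)=1 (3,3)=0 (5,1)=0 (5,3)=0 -> step gives (2,3)='1' but target has '0' -> reject
  (3,2)=1 (3,3)=0 (5,1)=0 (5,3)=1 -> step gives (2,3)='1' but target has '0' -> reject
  (3,2)=1 (3,3)=0 (5,1)=1 (5,3)=0 -> step gives (2,3)='1' but target has '0' -> reject
  (3,2)=1 (3,3)=0 (5,1)=1 (5,3)=1 -> step gives (2,3)='1' but target has '0' -> reject
  (3,2)=1 (3,3)=1 (5,1)=0 (5,3)=0 -> step gives (5,0)='0' but target has '1' -> reject
  (3,2)=1 (3,3)=1 (5,1)=0 (5,3)=1 -> step gives (5,0)='0' but target has '1' -> reject
  (3,2)=1 (3,3)=1 (5,1)=1 (5,3)=0 -> step gives (5,3)='0' but target has '1' -> reject
  (3,2)=1 (3,3)=1 (5,1)=1 (5,3)=1 -> step reproduces the target at every cell -> ACCEPT
Unique solution: (3,2)=live, (3,3)=live, (5,1)=live, (5,3)=live.
Check: live-neighbor counts of every cell in the completed generation 0:
22310
22210
24542
33332
35763
33322
Applying B3/S23 to generation 0 with these counts gives:
01100
01100
00000
11111
10001
11110
which matches the target exactly.

Answer: 01000
01100
00000
01111
11001
01110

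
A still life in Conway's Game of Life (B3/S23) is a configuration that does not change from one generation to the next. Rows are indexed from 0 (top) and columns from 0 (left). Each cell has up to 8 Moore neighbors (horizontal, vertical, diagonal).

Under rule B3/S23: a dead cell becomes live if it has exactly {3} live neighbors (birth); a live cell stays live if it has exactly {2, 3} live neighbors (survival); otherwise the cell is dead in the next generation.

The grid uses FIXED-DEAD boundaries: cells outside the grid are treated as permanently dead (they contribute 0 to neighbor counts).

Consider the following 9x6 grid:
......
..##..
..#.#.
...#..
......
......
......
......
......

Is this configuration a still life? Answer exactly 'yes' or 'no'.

Answer: yes

Derivation:
Compute generation 1 and compare to generation 0 (given above):
Generation 1:
......
..##..
..#.#.
...#..
......
......
......
......
......
The grids are IDENTICAL -> still life.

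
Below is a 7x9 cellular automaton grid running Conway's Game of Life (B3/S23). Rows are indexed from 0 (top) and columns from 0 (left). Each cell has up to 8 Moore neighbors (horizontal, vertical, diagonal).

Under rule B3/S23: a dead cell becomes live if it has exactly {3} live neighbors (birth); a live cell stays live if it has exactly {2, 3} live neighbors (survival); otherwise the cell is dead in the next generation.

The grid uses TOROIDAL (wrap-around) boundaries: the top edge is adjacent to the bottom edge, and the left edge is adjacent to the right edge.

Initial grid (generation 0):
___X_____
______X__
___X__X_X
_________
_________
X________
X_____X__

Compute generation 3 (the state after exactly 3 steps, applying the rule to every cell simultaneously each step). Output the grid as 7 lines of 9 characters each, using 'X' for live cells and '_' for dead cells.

Answer: _________
_________
_________
_________
_________
_________
_________

Derivation:
Simulating step by step:
Generation 0 (given above): 8 live cells
Generation 1: 2 live cells
_________
_______X_
_______X_
_________
_________
_________
_________
Generation 2: 0 live cells
_________
_________
_________
_________
_________
_________
_________
Generation 3: 0 live cells
(generation 3 grid is the final answer)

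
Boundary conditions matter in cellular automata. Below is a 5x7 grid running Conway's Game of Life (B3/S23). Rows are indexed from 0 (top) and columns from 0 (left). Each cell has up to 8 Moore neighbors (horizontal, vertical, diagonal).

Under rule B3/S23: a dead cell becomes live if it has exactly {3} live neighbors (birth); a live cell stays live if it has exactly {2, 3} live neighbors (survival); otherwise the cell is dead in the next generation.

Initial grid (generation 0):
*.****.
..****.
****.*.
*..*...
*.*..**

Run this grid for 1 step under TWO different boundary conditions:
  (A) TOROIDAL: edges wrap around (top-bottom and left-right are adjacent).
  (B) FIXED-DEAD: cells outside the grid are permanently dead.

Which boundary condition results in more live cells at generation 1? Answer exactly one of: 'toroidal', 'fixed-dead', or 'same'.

Under TOROIDAL boundary, generation 1:
*......
*......
*....*.
...*.*.
*.*..*.
Population = 9

Under FIXED-DEAD boundary, generation 1:
.**..*.
*.....*
*....*.
*..*.**
.*.....
Population = 12

Comparison: toroidal=9, fixed-dead=12 -> fixed-dead

Answer: fixed-dead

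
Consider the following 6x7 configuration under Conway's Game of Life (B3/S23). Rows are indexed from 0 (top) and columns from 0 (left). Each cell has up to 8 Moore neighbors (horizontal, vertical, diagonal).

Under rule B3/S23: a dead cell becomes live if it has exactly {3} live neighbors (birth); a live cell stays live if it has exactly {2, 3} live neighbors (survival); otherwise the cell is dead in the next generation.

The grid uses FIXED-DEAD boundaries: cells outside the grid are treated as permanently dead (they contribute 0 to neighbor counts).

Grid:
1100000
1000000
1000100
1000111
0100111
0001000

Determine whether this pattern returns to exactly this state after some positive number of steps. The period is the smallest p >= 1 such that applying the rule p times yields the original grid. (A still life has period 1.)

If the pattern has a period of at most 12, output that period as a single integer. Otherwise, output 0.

Simulating and comparing each generation to the original:
Gen 0 (original, given above): 14 live cells
Gen 1: 14 live cells, differs from original
Gen 2: 13 live cells, differs from original
Gen 3: 14 live cells, differs from original
Gen 4: 17 live cells, differs from original
Gen 5: 17 live cells, differs from original
Gen 6: 14 live cells, differs from original
Gen 7: 12 live cells, differs from original
Gen 8: 11 live cells, differs from original
Gen 9: 9 live cells, differs from original
Gen 10: 8 live cells, differs from original
Gen 11: 9 live cells, differs from original
Gen 12: 8 live cells, differs from original
No period found within 12 steps.

Answer: 0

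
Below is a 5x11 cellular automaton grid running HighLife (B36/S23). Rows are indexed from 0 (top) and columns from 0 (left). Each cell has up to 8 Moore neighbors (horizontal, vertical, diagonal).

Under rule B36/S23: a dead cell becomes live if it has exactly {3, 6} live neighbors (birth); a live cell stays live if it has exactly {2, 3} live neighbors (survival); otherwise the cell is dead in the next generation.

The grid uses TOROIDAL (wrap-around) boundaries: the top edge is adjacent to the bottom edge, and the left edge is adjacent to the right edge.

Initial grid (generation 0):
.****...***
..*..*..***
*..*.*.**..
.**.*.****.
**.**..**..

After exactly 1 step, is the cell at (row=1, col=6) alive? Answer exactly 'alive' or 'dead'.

Answer: alive

Derivation:
Simulating step by step:
Generation 0 (given above): 30 live cells
Generation 1: 11 live cells
.....*.....
.....**....
*..*.*...*.
.........**
......*..*.

Cell (1,6) at generation 1: 1 -> alive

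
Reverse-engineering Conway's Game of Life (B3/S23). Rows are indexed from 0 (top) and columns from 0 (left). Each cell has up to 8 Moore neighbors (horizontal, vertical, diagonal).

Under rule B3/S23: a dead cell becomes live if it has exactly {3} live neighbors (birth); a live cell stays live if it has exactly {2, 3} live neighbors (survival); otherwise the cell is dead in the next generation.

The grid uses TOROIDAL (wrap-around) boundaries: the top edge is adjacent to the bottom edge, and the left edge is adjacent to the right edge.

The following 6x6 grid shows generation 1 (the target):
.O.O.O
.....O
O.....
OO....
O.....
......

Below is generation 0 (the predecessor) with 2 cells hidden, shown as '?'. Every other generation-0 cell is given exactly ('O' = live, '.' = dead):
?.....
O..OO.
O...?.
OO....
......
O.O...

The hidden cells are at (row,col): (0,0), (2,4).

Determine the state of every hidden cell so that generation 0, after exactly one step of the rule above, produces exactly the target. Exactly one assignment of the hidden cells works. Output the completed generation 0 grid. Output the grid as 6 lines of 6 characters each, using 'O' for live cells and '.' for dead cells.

Answer: ......
O..OO.
O.....
OO....
......
O.O...

Derivation:
Hidden generation-0 cells (in order): (0,0), (2,4).
A hidden cell only influences target cells in its own 3x3 neighborhood. Try each of the 2^2 = 4 assignments, step the completed generation 0 forward once under B3/S23, and compare with the target:
  (0,0)=. (2,4)=. -> step reproduces the target at every cell -> ACCEPT
  (0,0)=. (2,4)=O -> step gives (1,3)='O' but target has '.' -> reject
  (0,0)=O (2,4)=. -> step gives (0,0)='O' but target has '.' -> reject
  (0,0)=O (2,4)=O -> step gives (0,0)='O' but target has '.' -> reject
Unique solution: (0,0)=dead, (2,4)=dead.
Check: live-neighbor counts of every cell in the completed generation 0:
232323
121113
342224
221002
342102
020101
Applying B3/S23 to generation 0 with these counts gives:
.O.O.O
.....O
O.....
OO....
O.....
......
which matches the target exactly.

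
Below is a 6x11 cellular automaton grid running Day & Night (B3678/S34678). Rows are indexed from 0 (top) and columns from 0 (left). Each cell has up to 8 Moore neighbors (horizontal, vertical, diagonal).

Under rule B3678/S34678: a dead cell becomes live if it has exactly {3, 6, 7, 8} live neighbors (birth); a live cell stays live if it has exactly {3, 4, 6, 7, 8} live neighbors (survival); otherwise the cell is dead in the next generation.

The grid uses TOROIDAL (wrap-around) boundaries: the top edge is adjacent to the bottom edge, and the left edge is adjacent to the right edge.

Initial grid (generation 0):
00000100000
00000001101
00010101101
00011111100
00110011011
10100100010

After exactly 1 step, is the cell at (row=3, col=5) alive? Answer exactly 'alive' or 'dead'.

Answer: alive

Derivation:
Simulating step by step:
Generation 0 (given above): 25 live cells
Generation 1: 25 live cells
00000010111
00001001100
00000111000
00010111001
01110001011
01011000100

Cell (3,5) at generation 1: 1 -> alive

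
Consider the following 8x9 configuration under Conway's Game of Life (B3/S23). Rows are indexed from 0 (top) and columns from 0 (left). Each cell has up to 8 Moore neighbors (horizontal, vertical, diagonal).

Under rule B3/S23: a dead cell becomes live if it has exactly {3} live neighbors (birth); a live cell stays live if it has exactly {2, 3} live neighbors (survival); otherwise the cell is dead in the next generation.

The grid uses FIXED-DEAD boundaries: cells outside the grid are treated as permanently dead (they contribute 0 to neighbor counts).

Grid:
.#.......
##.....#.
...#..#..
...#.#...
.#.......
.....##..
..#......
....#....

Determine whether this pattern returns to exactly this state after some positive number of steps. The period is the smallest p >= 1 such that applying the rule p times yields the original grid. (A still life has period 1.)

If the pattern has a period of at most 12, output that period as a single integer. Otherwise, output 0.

Simulating and comparing each generation to the original:
Gen 0 (original, given above): 13 live cells
Gen 1: 14 live cells, differs from original
Gen 2: 14 live cells, differs from original
Gen 3: 13 live cells, differs from original
Gen 4: 15 live cells, differs from original
Gen 5: 10 live cells, differs from original
Gen 6: 14 live cells, differs from original
Gen 7: 9 live cells, differs from original
Gen 8: 10 live cells, differs from original
Gen 9: 12 live cells, differs from original
Gen 10: 12 live cells, differs from original
Gen 11: 11 live cells, differs from original
Gen 12: 10 live cells, differs from original
No period found within 12 steps.

Answer: 0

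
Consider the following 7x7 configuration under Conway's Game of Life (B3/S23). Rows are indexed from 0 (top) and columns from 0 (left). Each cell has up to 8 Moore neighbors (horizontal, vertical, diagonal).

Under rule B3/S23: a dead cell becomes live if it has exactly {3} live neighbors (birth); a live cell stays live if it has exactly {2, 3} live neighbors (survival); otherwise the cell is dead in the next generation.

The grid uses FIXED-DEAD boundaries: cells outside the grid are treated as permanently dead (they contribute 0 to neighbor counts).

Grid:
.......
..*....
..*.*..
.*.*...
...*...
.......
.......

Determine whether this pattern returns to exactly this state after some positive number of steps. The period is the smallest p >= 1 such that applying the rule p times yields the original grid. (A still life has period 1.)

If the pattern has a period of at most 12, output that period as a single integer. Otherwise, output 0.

Simulating and comparing each generation to the original:
Gen 0 (original, given above): 6 live cells
Gen 1: 6 live cells, differs from original
Gen 2: 6 live cells, MATCHES original -> period = 2

Answer: 2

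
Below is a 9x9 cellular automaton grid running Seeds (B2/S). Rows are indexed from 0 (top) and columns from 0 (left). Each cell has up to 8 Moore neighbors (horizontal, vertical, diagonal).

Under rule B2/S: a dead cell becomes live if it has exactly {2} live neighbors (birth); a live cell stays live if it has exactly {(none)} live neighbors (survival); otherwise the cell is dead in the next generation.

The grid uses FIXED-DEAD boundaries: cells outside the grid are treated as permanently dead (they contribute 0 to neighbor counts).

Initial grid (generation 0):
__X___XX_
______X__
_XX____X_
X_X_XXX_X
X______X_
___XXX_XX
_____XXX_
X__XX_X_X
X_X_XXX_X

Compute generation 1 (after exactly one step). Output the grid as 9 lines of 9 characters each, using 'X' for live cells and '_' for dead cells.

Answer: _____X___
___X_X__X
X___X___X
_________
__X______
_________
__X______
__X______
_________

Derivation:
Simulating step by step:
Generation 0 (given above): 34 live cells
Generation 1: 10 live cells
(generation 1 grid is the final answer)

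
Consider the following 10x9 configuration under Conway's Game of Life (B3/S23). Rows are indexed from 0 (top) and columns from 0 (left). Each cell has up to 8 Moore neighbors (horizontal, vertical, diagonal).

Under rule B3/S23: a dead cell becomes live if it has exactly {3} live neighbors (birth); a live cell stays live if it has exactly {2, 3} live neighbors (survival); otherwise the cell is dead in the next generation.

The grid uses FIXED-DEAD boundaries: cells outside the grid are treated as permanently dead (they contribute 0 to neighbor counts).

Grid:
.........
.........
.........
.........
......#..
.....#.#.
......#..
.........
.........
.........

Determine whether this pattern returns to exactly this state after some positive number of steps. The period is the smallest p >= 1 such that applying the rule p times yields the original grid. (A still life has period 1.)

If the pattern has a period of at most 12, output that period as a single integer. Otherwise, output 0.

Simulating and comparing each generation to the original:
Gen 0 (original, given above): 4 live cells
Gen 1: 4 live cells, MATCHES original -> period = 1

Answer: 1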